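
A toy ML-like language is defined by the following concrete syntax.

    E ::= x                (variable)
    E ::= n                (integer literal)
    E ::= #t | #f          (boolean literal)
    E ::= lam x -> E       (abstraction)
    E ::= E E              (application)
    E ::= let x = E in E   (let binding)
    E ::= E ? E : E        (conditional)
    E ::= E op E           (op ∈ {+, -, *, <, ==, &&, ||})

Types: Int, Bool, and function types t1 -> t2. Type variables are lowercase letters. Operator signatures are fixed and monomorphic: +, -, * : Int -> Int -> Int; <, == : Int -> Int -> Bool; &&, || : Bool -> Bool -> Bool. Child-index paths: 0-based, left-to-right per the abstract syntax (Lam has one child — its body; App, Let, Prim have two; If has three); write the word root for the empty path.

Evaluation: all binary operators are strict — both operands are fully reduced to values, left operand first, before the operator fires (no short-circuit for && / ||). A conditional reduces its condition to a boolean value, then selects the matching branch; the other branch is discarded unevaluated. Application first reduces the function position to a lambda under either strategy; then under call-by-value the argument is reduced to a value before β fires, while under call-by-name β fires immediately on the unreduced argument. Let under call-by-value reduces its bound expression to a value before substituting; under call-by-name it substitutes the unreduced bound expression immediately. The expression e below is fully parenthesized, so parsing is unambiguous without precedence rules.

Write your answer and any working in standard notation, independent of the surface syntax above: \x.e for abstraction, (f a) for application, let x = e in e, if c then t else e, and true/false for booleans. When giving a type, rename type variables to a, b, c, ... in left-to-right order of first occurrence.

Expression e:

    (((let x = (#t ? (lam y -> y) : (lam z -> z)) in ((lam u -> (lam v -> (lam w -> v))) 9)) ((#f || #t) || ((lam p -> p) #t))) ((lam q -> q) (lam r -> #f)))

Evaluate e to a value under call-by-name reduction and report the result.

Derivation:
step 0: (((let x = (if true then (\y.y) else (\z.z)) in ((\u.(\v.(\w.v))) 9)) ((false || true) || ((\p.p) true))) ((\q.q) (\r.false)))
step 1: [let@0.0] ((((\u.(\v.(\w.v))) 9) ((false || true) || ((\p.p) true))) ((\q.q) (\r.false)))
step 2: [beta@0.0] (((\v.(\w.v)) ((false || true) || ((\p.p) true))) ((\q.q) (\r.false)))
step 3: [beta@0] ((\w.((false || true) || ((\p.p) true))) ((\q.q) (\r.false)))
step 4: [beta@root] ((false || true) || ((\p.p) true))
step 5: [delta@0] (true || ((\p.p) true))
step 6: [beta@1] (true || true)
step 7: [delta@root] true

Answer: true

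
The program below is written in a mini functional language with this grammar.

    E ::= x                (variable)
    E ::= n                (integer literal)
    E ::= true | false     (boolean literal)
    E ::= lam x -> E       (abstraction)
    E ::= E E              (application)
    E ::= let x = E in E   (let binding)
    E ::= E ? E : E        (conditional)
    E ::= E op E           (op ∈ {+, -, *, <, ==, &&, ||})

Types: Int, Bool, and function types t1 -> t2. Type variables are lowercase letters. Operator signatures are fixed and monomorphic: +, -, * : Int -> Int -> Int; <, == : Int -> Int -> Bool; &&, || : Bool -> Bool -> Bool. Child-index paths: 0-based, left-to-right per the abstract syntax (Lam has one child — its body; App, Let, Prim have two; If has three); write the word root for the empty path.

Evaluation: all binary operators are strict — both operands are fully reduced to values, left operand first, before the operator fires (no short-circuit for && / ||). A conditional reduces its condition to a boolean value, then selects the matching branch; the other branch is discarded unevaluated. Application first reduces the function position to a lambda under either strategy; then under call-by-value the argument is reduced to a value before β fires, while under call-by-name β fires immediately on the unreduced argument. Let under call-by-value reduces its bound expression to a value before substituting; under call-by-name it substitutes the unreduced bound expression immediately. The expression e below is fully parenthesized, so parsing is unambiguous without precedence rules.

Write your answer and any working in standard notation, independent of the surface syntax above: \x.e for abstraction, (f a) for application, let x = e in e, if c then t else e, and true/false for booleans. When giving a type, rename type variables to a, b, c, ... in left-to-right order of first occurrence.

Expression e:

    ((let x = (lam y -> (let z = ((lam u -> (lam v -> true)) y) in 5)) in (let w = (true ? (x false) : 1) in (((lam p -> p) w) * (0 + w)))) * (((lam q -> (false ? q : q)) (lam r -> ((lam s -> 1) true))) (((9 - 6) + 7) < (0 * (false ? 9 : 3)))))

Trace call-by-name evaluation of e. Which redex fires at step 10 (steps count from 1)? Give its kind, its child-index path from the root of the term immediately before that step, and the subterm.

Answer: delta at 0.1 : (0 + 5)

Working:
step 0: ((let x = (\y.(let z = ((\u.(\v.true)) y) in 5)) in (let w = (if true then (x false) else 1) in (((\p.p) w) * (0 + w)))) * (((\q.(if false then q else q)) (\r.((\s.1) true))) (((9 - 6) + 7) < (0 * (if false then 9 else 3)))))
step 1: [let@0] ((let w = (if true then ((\y.(let z = ((\u.(\v.true)) y) in 5)) false) else 1) in (((\p.p) w) * (0 + w))) * (((\q.(if false then q else q)) (\r.((\s.1) true))) (((9 - 6) + 7) < (0 * (if false then 9 else 3)))))
step 2: [let@0] ((((\p.p) (if true then ((\y.(let z = ((\u.(\v.true)) y) in 5)) false) else 1)) * (0 + (if true then ((\y.(let z = ((\u.(\v.true)) y) in 5)) false) else 1))) * (((\q.(if false then q else q)) (\r.((\s.1) true))) (((9 - 6) + 7) < (0 * (if false then 9 else 3)))))
step 3: [beta@0.0] (((if true then ((\y.(let z = ((\u.(\v.true)) y) in 5)) false) else 1) * (0 + (if true then ((\y.(let z = ((\u.(\v.true)) y) in 5)) false) else 1))) * (((\q.(if false then q else q)) (\r.((\s.1) true))) (((9 - 6) + 7) < (0 * (if false then 9 else 3)))))
step 4: [if@0.0] ((((\y.(let z = ((\u.(\v.true)) y) in 5)) false) * (0 + (if true then ((\y.(let z = ((\u.(\v.true)) y) in 5)) false) else 1))) * (((\q.(if false then q else q)) (\r.((\s.1) true))) (((9 - 6) + 7) < (0 * (if false then 9 else 3)))))
step 5: [beta@0.0] (((let z = ((\u.(\v.true)) false) in 5) * (0 + (if true then ((\y.(let z = ((\u.(\v.true)) y) in 5)) false) else 1))) * (((\q.(if false then q else q)) (\r.((\s.1) true))) (((9 - 6) + 7) < (0 * (if false then 9 else 3)))))
step 6: [let@0.0] ((5 * (0 + (if true then ((\y.(let z = ((\u.(\v.true)) y) in 5)) false) else 1))) * (((\q.(if false then q else q)) (\r.((\s.1) true))) (((9 - 6) + 7) < (0 * (if false then 9 else 3)))))
step 7: [if@0.1.1] ((5 * (0 + ((\y.(let z = ((\u.(\v.true)) y) in 5)) false))) * (((\q.(if false then q else q)) (\r.((\s.1) true))) (((9 - 6) + 7) < (0 * (if false then 9 else 3)))))
step 8: [beta@0.1.1] ((5 * (0 + (let z = ((\u.(\v.true)) false) in 5))) * (((\q.(if false then q else q)) (\r.((\s.1) true))) (((9 - 6) + 7) < (0 * (if false then 9 else 3)))))
step 9: [let@0.1.1] ((5 * (0 + 5)) * (((\q.(if false then q else q)) (\r.((\s.1) true))) (((9 - 6) + 7) < (0 * (if false then 9 else 3)))))
step 10: [delta@0.1] ((5 * 5) * (((\q.(if false then q else q)) (\r.((\s.1) true))) (((9 - 6) + 7) < (0 * (if false then 9 else 3)))))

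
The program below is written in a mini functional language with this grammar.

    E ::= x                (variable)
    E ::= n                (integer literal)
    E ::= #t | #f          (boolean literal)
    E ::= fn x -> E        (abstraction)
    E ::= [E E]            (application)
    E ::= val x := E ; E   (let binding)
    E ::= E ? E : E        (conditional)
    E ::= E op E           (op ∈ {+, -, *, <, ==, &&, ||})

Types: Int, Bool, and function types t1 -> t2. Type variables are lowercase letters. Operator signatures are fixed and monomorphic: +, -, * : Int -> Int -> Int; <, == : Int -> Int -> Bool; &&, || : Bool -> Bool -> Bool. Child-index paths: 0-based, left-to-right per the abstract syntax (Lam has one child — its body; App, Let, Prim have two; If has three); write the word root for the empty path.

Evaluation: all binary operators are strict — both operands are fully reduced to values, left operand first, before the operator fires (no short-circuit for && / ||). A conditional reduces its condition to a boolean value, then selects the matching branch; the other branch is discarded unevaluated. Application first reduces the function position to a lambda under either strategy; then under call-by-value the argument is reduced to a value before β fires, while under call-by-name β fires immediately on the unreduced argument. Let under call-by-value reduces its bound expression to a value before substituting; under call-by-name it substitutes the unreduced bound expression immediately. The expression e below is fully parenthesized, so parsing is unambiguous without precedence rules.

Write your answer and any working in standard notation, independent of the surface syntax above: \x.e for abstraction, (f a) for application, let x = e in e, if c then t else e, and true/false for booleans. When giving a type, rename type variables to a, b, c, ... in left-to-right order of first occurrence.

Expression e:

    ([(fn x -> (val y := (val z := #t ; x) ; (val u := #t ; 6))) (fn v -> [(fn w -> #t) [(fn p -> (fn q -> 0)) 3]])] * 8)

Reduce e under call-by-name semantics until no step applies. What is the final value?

Derivation:
step 0: (((\x.(let y = (let z = true in x) in (let u = true in 6))) (\v.((\w.true) ((\p.(\q.0)) 3)))) * 8)
step 1: [beta@0] ((let y = (let z = true in (\v.((\w.true) ((\p.(\q.0)) 3)))) in (let u = true in 6)) * 8)
step 2: [let@0] ((let u = true in 6) * 8)
step 3: [let@0] (6 * 8)
step 4: [delta@root] 48

Answer: 48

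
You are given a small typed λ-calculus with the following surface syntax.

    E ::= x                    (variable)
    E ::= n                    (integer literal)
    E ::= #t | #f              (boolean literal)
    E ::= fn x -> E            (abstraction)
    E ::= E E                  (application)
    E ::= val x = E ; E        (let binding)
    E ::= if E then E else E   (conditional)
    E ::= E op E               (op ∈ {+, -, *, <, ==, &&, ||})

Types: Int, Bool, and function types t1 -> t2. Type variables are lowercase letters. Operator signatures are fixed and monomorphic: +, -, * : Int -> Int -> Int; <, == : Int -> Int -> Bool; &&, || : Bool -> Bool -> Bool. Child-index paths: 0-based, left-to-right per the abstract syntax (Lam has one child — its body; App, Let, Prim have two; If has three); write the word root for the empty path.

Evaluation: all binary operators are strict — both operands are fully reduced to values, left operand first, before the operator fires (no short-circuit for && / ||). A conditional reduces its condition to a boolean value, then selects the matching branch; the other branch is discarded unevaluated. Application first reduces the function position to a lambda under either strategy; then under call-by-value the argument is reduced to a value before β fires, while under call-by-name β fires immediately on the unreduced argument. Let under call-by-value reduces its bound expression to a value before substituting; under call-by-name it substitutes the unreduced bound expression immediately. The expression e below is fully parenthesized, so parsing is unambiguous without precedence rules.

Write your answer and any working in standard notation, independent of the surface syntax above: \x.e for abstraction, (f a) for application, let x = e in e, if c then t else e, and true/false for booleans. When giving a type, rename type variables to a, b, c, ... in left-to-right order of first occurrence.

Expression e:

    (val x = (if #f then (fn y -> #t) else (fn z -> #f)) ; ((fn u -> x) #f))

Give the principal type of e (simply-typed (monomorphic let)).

Derivation:
  unify Bool ~ Bool
\y._ : a -> Bool
\z._ : b -> Bool
  unify a -> Bool ~ b -> Bool
  unify a ~ b
  unify Bool ~ Bool
let x : b -> Bool
x : b -> Bool
\u._ : c -> b -> Bool
  unify c -> b -> Bool ~ Bool -> d
  unify c ~ Bool
  unify b -> Bool ~ d
_ _ : b -> Bool

Answer: a -> Bool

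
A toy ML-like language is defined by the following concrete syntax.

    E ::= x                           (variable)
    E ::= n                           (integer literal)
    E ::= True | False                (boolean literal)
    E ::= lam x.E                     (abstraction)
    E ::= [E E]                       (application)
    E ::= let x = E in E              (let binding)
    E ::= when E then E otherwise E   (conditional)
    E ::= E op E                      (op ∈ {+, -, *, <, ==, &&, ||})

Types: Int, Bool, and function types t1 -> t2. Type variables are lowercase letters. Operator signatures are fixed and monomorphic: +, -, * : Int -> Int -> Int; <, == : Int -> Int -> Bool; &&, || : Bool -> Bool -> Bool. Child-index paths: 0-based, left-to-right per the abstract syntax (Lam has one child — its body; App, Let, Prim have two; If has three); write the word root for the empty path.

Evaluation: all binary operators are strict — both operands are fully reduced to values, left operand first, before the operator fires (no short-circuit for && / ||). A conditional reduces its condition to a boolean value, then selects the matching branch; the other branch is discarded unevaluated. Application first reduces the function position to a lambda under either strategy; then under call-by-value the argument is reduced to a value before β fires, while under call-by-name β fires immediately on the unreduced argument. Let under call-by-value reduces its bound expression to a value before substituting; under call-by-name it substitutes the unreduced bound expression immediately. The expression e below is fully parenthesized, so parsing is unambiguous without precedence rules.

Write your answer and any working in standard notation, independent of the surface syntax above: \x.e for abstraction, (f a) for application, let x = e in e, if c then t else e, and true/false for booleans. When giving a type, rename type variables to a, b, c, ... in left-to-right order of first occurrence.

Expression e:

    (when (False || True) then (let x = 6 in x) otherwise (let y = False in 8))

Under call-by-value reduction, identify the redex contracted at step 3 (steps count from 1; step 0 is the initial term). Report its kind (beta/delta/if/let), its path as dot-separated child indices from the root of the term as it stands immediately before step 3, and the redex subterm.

Answer: let at root : (let x = 6 in x)

Working:
step 0: (if (false || true) then (let x = 6 in x) else (let y = false in 8))
step 1: [delta@0] (if true then (let x = 6 in x) else (let y = false in 8))
step 2: [if@root] (let x = 6 in x)
step 3: [let@root] 6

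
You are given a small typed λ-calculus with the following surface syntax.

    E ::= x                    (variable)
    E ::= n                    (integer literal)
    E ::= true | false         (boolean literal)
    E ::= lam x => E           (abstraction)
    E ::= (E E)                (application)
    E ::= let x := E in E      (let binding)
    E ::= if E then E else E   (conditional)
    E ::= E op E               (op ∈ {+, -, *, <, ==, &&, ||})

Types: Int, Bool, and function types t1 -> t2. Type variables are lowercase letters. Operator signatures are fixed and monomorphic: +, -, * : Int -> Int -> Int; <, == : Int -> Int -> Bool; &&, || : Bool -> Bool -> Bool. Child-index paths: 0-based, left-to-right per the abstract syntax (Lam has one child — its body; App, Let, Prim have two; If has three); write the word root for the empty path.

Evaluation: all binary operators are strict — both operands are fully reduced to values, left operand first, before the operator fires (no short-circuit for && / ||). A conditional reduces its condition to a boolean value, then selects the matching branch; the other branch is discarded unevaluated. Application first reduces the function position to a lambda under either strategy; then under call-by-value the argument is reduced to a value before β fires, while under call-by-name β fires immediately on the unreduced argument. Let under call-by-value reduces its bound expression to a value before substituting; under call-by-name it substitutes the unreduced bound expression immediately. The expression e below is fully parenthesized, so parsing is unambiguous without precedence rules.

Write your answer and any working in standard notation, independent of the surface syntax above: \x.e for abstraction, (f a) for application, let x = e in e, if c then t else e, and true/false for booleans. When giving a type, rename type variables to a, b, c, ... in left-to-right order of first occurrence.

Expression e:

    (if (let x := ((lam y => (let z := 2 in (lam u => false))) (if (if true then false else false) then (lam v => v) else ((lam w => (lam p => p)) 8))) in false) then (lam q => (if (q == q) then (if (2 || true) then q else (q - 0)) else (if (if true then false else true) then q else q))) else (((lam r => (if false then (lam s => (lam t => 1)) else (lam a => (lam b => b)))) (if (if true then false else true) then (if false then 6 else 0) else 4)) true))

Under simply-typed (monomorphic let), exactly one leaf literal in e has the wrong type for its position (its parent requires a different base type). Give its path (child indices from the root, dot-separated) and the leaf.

Derivation:
let z : Int
\u._ : b -> Bool
\y._ : a -> b -> Bool
  unify Bool ~ Bool
  unify Bool ~ Bool
  unify Bool ~ Bool
v : c
\v._ : c -> c
p : e
\p._ : e -> e
\w._ : d -> e -> e
  unify d -> e -> e ~ Int -> f
  unify d ~ Int
  unify e -> e ~ f
_ _ : e -> e
  unify c -> c ~ e -> e
  unify c ~ e
  unify e ~ e
  unify a -> b -> Bool ~ (e -> e) -> g
  unify a ~ e -> e
  unify b -> Bool ~ g
_ _ : b -> Bool
let x : b -> Bool
  unify Bool ~ Bool
q : h
  unify h ~ Int
q : Int
  unify Int ~ Int
  unify Bool ~ Bool
  unify Int ~ Bool
  FAIL: mismatch Int ~ Bool

Answer: 1.0.1.0.0 : 2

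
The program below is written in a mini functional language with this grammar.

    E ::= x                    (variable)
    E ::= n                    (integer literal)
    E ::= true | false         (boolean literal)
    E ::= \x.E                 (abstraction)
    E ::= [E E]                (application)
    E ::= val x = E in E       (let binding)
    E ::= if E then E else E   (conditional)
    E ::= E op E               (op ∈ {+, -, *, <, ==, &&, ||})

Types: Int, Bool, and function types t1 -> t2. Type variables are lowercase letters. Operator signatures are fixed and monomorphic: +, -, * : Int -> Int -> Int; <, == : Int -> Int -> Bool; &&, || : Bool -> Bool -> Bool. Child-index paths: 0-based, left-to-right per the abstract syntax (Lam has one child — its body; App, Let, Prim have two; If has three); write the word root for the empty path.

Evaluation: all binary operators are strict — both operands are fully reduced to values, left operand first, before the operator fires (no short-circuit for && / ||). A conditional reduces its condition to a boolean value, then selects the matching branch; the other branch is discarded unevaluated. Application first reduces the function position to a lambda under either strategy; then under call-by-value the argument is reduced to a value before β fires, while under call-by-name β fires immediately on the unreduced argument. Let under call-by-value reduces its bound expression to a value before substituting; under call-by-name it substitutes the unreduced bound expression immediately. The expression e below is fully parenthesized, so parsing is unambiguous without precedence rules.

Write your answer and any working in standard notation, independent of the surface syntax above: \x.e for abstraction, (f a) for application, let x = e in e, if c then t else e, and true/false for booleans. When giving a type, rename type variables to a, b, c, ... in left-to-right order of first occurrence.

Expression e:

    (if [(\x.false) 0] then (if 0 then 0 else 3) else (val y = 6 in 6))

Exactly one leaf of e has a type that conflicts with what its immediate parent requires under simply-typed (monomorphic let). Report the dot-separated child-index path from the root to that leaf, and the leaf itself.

Answer: 1.0 : 0

Trace:
\x._ : a -> Bool
  unify a -> Bool ~ Int -> b
  unify a ~ Int
  unify Bool ~ b
_ _ : Bool
  unify Bool ~ Bool
  unify Int ~ Bool
  FAIL: mismatch Int ~ Bool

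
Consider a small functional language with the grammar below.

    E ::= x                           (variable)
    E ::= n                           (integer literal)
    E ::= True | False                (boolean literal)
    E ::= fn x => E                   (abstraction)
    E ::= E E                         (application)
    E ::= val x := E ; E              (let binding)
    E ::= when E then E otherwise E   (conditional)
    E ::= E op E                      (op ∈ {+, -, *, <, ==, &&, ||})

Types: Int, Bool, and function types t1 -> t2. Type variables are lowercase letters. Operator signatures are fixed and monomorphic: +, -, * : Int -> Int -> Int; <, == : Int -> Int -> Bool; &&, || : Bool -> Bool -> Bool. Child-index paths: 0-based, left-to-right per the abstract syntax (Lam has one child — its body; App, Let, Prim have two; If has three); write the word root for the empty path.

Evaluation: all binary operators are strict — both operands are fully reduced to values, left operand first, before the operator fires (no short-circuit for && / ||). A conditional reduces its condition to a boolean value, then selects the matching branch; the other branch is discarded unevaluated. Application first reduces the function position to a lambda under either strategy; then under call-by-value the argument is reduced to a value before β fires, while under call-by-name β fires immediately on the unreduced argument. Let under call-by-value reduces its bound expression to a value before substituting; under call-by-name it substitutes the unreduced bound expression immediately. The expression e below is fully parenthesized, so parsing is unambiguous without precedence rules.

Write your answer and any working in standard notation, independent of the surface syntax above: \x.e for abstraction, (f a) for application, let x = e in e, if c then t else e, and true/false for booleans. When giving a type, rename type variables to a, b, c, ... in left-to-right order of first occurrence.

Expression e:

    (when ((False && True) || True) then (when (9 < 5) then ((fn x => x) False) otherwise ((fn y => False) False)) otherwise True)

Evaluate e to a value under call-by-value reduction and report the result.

Answer: false

Derivation:
step 0: (if ((false && true) || true) then (if (9 < 5) then ((\x.x) false) else ((\y.false) false)) else true)
step 1: [delta@0.0] (if (false || true) then (if (9 < 5) then ((\x.x) false) else ((\y.false) false)) else true)
step 2: [delta@0] (if true then (if (9 < 5) then ((\x.x) false) else ((\y.false) false)) else true)
step 3: [if@root] (if (9 < 5) then ((\x.x) false) else ((\y.false) false))
step 4: [delta@0] (if false then ((\x.x) false) else ((\y.false) false))
step 5: [if@root] ((\y.false) false)
step 6: [beta@root] false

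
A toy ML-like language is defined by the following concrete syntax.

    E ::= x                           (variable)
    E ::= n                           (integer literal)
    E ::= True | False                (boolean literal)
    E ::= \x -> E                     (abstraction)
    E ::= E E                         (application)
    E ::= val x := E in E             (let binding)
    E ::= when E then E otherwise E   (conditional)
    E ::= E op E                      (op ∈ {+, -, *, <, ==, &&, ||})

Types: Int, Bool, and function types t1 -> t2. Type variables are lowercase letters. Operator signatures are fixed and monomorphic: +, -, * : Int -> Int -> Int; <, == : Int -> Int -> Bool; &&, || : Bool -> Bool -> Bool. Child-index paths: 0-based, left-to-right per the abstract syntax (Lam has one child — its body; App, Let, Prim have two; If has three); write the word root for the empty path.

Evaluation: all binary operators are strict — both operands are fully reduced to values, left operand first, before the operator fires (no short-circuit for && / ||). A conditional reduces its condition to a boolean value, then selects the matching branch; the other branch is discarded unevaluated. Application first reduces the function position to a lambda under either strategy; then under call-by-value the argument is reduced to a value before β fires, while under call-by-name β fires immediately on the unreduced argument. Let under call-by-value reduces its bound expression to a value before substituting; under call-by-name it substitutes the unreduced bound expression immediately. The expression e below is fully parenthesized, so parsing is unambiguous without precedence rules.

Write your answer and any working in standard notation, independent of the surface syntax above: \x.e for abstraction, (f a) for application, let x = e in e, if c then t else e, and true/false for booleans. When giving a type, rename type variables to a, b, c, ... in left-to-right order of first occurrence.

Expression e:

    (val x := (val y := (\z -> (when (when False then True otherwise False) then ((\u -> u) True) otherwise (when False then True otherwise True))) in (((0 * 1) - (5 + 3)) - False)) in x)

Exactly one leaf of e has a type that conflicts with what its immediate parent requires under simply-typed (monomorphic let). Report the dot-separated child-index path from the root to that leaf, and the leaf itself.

Answer: 0.1.1 : false

Working:
  unify Bool ~ Bool
  unify Bool ~ Bool
  unify Bool ~ Bool
u : b
\u._ : b -> b
  unify b -> b ~ Bool -> c
  unify b ~ Bool
  unify Bool ~ c
_ _ : Bool
  unify Bool ~ Bool
  unify Bool ~ Bool
  unify Bool ~ Bool
\z._ : a -> Bool
let y : a -> Bool
  unify Int ~ Int
  unify Int ~ Int
  unify Int ~ Int
  unify Int ~ Int
  unify Int ~ Int
  unify Int ~ Int
  unify Int ~ Int
  unify Bool ~ Int
  FAIL: mismatch Bool ~ Int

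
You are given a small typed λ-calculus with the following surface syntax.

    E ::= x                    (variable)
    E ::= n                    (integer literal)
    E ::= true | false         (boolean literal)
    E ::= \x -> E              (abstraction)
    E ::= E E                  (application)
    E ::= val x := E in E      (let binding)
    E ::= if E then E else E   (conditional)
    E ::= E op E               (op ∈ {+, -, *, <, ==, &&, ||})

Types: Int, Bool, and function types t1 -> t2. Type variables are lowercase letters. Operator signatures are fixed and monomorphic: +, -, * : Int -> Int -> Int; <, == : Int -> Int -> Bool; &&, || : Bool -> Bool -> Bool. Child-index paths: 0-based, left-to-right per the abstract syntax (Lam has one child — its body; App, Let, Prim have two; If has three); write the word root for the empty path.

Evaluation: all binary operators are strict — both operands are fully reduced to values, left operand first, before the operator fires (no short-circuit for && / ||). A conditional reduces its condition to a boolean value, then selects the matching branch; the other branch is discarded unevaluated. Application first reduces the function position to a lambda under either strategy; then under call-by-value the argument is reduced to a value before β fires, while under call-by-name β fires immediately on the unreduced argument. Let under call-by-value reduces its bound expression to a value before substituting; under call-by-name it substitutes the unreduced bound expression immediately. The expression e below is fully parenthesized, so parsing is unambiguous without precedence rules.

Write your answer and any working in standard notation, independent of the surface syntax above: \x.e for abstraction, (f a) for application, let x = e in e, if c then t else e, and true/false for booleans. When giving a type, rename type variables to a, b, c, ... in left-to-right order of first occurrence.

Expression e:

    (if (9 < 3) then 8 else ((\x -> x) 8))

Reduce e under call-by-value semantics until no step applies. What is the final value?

Answer: 8

Working:
step 0: (if (9 < 3) then 8 else ((\x.x) 8))
step 1: [delta@0] (if false then 8 else ((\x.x) 8))
step 2: [if@root] ((\x.x) 8)
step 3: [beta@root] 8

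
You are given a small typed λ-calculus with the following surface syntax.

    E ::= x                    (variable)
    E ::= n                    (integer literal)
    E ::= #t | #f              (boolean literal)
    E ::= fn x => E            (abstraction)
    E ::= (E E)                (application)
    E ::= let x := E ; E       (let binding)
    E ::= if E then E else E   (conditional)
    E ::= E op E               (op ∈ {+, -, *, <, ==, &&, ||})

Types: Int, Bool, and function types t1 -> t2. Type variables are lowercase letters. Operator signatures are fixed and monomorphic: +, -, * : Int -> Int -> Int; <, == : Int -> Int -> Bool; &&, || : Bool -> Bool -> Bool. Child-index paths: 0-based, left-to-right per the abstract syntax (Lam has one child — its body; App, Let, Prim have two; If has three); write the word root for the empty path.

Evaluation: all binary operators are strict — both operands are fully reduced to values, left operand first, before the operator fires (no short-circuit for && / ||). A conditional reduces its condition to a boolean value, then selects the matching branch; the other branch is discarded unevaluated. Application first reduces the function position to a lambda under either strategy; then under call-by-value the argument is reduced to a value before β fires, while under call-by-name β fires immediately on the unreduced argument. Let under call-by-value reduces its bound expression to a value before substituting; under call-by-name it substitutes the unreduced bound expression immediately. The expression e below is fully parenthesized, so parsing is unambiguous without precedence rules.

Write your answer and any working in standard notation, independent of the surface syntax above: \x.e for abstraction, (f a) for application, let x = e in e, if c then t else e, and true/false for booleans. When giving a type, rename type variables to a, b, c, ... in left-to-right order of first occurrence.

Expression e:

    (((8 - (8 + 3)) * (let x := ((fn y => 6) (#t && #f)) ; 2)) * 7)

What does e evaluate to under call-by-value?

Answer: -42

Trace:
step 0: (((8 - (8 + 3)) * (let x = ((\y.6) (true && false)) in 2)) * 7)
step 1: [delta@0.0.1] (((8 - 11) * (let x = ((\y.6) (true && false)) in 2)) * 7)
step 2: [delta@0.0] ((-3 * (let x = ((\y.6) (true && false)) in 2)) * 7)
step 3: [delta@0.1.0.1] ((-3 * (let x = ((\y.6) false) in 2)) * 7)
step 4: [beta@0.1.0] ((-3 * (let x = 6 in 2)) * 7)
step 5: [let@0.1] ((-3 * 2) * 7)
step 6: [delta@0] (-6 * 7)
step 7: [delta@root] -42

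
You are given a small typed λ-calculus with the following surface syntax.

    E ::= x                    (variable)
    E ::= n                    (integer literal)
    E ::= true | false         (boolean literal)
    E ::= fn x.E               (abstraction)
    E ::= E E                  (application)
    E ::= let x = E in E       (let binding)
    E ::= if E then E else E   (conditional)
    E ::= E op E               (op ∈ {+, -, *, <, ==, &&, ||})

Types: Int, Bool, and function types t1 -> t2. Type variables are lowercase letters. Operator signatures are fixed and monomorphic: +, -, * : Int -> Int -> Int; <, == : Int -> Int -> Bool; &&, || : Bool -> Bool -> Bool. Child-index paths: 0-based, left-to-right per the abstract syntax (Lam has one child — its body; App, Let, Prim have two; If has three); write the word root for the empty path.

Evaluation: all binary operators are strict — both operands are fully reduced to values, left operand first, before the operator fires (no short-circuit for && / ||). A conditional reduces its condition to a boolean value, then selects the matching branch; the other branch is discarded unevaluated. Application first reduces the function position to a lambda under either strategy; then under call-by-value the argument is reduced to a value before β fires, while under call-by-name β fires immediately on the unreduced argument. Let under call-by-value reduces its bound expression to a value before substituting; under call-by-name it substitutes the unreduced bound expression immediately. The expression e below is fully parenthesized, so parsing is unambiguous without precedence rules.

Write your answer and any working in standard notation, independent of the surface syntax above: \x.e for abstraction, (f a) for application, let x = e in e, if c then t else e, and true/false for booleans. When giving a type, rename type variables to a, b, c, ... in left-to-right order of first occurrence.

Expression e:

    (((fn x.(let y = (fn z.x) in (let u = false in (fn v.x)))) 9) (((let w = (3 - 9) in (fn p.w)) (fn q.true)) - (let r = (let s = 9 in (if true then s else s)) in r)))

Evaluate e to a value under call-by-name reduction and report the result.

Answer: 9

Derivation:
step 0: (((\x.(let y = (\z.x) in (let u = false in (\v.x)))) 9) (((let w = (3 - 9) in (\p.w)) (\q.true)) - (let r = (let s = 9 in (if true then s else s)) in r)))
step 1: [beta@0] ((let y = (\z.9) in (let u = false in (\v.9))) (((let w = (3 - 9) in (\p.w)) (\q.true)) - (let r = (let s = 9 in (if true then s else s)) in r)))
step 2: [let@0] ((let u = false in (\v.9)) (((let w = (3 - 9) in (\p.w)) (\q.true)) - (let r = (let s = 9 in (if true then s else s)) in r)))
step 3: [let@0] ((\v.9) (((let w = (3 - 9) in (\p.w)) (\q.true)) - (let r = (let s = 9 in (if true then s else s)) in r)))
step 4: [beta@root] 9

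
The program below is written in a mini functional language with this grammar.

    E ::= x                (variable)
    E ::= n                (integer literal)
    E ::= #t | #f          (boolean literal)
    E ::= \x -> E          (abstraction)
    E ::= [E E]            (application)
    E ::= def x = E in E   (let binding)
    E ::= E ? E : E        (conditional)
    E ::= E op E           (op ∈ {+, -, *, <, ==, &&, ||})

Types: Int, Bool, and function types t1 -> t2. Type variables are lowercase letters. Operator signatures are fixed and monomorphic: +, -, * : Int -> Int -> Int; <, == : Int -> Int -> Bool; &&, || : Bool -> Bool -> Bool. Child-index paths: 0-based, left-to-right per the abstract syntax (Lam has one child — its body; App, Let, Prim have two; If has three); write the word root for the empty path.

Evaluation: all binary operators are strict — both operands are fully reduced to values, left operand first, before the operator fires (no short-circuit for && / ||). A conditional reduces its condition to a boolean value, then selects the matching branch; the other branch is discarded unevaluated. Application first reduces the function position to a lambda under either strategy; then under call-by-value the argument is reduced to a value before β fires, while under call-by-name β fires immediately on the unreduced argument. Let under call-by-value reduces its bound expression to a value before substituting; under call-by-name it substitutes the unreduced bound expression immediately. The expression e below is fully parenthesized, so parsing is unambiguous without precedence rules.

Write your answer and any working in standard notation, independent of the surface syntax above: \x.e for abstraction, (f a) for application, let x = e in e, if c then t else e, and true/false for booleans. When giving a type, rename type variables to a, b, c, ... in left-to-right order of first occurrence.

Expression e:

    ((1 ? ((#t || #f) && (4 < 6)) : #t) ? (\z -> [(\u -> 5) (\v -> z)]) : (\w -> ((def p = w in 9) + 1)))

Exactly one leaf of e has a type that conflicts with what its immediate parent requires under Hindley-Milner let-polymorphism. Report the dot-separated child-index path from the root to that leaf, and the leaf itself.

Answer: 0.0 : 1

Trace:
  unify Int ~ Bool
  FAIL: mismatch Int ~ Bool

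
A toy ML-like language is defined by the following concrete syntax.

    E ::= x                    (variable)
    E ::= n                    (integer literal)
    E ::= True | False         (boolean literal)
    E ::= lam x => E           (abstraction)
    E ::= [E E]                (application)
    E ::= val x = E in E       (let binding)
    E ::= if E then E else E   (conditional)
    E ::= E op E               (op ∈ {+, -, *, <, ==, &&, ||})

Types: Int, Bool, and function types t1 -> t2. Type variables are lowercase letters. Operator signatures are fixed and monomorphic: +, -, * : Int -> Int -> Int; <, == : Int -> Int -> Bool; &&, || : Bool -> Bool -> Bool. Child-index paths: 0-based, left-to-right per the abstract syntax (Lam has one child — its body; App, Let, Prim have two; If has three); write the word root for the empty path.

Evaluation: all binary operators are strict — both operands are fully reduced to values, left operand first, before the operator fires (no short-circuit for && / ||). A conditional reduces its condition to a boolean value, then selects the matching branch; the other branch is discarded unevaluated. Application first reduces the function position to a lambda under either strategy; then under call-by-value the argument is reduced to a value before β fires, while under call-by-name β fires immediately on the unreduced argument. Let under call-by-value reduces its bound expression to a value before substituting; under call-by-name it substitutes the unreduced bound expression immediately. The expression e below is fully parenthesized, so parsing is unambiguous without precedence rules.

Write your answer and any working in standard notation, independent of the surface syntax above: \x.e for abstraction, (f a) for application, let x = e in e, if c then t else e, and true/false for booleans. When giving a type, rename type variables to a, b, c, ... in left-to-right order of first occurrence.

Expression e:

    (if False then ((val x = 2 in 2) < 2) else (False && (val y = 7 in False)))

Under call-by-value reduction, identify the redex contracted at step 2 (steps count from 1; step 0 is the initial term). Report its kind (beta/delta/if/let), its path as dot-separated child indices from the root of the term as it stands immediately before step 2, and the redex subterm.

Derivation:
step 0: (if false then ((let x = 2 in 2) < 2) else (false && (let y = 7 in false)))
step 1: [if@root] (false && (let y = 7 in false))
step 2: [let@1] (false && false)

Answer: let at 1 : (let y = 7 in false)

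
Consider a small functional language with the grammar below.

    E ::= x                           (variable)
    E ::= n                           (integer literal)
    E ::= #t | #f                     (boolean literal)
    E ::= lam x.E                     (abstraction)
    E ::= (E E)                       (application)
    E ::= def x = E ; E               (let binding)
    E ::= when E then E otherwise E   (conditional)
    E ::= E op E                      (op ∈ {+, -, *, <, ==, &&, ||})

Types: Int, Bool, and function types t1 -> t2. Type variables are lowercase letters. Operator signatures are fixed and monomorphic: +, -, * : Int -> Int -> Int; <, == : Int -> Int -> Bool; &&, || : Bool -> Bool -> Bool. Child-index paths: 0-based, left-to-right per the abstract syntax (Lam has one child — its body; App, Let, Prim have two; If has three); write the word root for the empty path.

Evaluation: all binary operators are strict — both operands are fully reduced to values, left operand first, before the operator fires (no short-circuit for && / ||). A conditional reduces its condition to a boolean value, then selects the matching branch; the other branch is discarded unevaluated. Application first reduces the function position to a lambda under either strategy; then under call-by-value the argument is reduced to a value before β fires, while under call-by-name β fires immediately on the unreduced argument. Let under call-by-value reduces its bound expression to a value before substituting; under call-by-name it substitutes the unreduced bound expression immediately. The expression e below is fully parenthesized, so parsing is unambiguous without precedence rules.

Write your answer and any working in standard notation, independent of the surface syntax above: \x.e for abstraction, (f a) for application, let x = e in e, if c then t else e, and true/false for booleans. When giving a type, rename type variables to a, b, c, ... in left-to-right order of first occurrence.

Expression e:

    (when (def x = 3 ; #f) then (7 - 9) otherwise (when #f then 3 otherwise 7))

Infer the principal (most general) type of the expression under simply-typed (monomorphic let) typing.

Working:
let x : Int
  unify Bool ~ Bool
  unify Int ~ Int
  unify Int ~ Int
  unify Bool ~ Bool
  unify Int ~ Int
  unify Int ~ Int

Answer: Int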